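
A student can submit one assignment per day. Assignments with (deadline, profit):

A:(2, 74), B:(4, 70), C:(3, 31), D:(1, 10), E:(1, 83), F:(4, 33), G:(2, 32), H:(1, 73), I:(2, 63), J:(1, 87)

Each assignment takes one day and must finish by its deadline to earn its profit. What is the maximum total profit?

Sort by profit descending; place each in the latest free slot ≤ its deadline.
Profit order: J=87 E=83 A=74 H=73 B=70 I=63 F=33 G=32 C=31 D=10
Assign: J→slot 1, E skipped, A→slot 2, H skipped, B→slot 4, I skipped, F→slot 3, G skipped, C skipped, D skipped.
Slots: [1:J] [2:A] [3:F] [4:B]
Profit = 87 + 74 + 33 + 70 = 264

264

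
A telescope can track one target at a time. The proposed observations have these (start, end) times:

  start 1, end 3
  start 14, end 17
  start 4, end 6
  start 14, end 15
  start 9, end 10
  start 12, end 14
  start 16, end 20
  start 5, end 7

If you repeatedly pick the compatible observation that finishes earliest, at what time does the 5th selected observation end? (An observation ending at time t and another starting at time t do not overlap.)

15

Greedy by earliest finish: after sorting by end time, pick each interval compatible with the last pick.
By end time: (1,3), (4,6), (5,7), (9,10), (12,14), (14,15), (14,17), (16,20).
Pick (1,3); next start ≥ 3 → (4,6); next start ≥ 6 → (9,10); next start ≥ 10 → (12,14); next start ≥ 14 → (14,15); next start ≥ 15 → (16,20).
Selected: (1,3) (4,6) (9,10) (12,14) (14,15) (16,20)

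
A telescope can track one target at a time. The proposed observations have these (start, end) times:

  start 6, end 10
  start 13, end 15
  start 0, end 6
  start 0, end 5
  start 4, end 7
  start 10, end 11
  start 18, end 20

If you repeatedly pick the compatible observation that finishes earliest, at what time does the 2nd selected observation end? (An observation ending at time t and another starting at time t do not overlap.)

10

Sort by end time and greedily take each interval whose start is ≥ the last chosen end.
By end time: (0,5), (0,6), (4,7), (6,10), (10,11), (13,15), (18,20).
Pick (0,5); next start ≥ 5 → (6,10); next start ≥ 10 → (10,11); next start ≥ 11 → (13,15); next start ≥ 15 → (18,20).
Selected: (0,5) (6,10) (10,11) (13,15) (18,20)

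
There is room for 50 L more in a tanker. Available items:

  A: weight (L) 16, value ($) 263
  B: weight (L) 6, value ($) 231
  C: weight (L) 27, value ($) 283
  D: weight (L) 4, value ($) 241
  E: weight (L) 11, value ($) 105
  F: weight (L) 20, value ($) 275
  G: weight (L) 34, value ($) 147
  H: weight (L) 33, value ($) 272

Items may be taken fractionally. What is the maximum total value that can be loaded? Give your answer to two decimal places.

Sort by value per unit weight and fill in that order.
Order: D (241/4=60.25) > B (231/6=38.50) > A (263/16=16.44) > F (275/20=13.75) > C (283/27=10.48) > E (105/11=9.55) > H (272/33=8.24) > G (147/34=4.32)
Fill: take D (4 @ 241) → take B (6 @ 231) → take A (16 @ 263) → take F (20 @ 275) → take 4/27 of C → 41.93; 50/50 used.
Total value = 1051.93

1051.93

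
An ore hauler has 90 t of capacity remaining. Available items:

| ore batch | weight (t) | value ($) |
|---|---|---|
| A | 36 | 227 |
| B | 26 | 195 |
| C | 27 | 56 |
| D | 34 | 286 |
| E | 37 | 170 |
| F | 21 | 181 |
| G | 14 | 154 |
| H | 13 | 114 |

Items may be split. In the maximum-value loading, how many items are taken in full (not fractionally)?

Greedy by value/weight ratio, highest first.
Order: G (154/14=11.00) > H (114/13=8.77) > F (181/21=8.62) > D (286/34=8.41) > B (195/26=7.50) > A (227/36=6.31) > E (170/37=4.59) > C (56/27=2.07)
Fill: take G (14 @ 154) → take H (13 @ 114) → take F (21 @ 181) → take D (34 @ 286) → take 8/26 of B → 60.00; 90/90 used.
4 item(s) taken whole; one partial (take 8/26 of B).

4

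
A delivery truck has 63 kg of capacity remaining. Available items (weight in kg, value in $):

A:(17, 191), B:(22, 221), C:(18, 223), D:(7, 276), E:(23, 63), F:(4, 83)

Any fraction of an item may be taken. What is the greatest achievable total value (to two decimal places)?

943.77

Ratios (sorted): D 39.43, F 20.75, C 12.39, A 11.24, B 10.05, E 2.74
take D (7 @ 276); take F (4 @ 83); take C (18 @ 223); take A (17 @ 191); take 17/22 of B → 170.77. Capacity used 63/63.
Total value = 943.77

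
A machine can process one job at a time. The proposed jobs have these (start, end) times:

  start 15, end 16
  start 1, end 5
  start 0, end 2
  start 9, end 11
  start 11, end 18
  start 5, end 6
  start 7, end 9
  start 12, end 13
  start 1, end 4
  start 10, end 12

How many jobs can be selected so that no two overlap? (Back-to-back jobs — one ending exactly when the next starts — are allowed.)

6

By end time: (0,2), (1,4), (1,5), (5,6), (7,9), (9,11), (10,12), (12,13), (15,16), (11,18).
Pick (0,2); next start ≥ 2 → (5,6); next start ≥ 6 → (7,9); next start ≥ 9 → (9,11); next start ≥ 11 → (12,13); next start ≥ 13 → (15,16).
Selected 6 jobs.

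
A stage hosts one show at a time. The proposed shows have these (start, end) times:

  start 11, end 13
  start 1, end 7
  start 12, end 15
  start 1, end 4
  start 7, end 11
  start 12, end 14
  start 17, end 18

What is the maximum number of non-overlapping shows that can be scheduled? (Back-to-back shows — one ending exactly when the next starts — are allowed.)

Order by finish time; keep every interval that doesn't clash with the previous kept one.
Sorted by end: (1,4)  (1,7)  (7,11)  (11,13)  (12,14)  (12,15)  (17,18)
take (1,4); take (7,11); take (11,13); skip (12,14); take (17,18).
Selected 4 shows.

4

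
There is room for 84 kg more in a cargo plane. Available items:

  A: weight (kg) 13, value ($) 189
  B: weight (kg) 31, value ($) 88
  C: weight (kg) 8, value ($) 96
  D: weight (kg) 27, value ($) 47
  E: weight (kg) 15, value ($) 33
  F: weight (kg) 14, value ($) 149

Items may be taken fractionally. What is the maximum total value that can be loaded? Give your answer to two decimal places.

Ratios (sorted): A 14.54, C 12.00, F 10.64, B 2.84, E 2.20, D 1.74
take A (13 @ 189); take C (8 @ 96); take F (14 @ 149); take B (31 @ 88); take E (15 @ 33); take 3/27 of D → 5.22. Capacity used 84/84.
Total value = 560.22

560.22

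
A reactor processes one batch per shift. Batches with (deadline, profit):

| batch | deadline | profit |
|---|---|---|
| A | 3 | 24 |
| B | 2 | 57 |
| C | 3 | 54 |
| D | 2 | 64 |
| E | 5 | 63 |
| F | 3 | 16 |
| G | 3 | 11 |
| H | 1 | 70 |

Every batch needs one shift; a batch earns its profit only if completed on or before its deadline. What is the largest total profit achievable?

Sort by profit descending; place each in the latest free slot ≤ its deadline.
Profit order: H=70 D=64 E=63 B=57 C=54 A=24 F=16 G=11
Assign: H→slot 1, D→slot 2, E→slot 5, B skipped, C→slot 3, A skipped, F skipped, G skipped.
Slots: [1:H] [2:D] [3:C] [5:E]
Profit = 70 + 64 + 54 + 63 = 251

251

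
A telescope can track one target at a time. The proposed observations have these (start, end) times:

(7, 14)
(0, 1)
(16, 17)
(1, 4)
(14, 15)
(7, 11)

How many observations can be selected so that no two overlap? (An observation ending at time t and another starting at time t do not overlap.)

Sorted by end: (0,1)  (1,4)  (7,11)  (7,14)  (14,15)  (16,17)
take (0,1); take (1,4); take (7,11); take (14,15); take (16,17).
Selected 5 observations.

5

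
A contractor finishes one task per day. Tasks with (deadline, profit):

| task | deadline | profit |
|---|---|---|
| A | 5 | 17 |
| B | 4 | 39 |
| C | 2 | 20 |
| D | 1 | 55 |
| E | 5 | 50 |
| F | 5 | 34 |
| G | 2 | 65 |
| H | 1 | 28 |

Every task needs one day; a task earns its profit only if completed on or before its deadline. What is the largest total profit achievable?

243

Profit order: G=65 D=55 E=50 B=39 F=34 H=28 C=20 A=17
Assign: G→slot 2, D→slot 1, E→slot 5, B→slot 4, F→slot 3, H skipped, C skipped, A skipped.
Slots: [1:D] [2:G] [3:F] [4:B] [5:E]
Profit = 55 + 65 + 34 + 39 + 50 = 243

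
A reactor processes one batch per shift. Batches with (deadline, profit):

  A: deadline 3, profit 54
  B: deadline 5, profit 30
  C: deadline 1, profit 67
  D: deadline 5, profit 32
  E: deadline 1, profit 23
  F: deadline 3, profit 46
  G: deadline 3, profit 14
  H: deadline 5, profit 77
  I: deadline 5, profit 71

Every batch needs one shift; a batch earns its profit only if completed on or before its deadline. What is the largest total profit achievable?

315

Sort by profit descending; place each in the latest free slot ≤ its deadline.
By profit: H(d5,77), I(d5,71), C(d1,67), A(d3,54), F(d3,46), D(d5,32), B(d5,30), E(d1,23), G(d3,14)
H→slot 5; I→slot 4; C→slot 1; A→slot 3; F→slot 2; D skipped; B skipped; E skipped; G skipped.
Profit = 67 + 46 + 54 + 71 + 77 = 315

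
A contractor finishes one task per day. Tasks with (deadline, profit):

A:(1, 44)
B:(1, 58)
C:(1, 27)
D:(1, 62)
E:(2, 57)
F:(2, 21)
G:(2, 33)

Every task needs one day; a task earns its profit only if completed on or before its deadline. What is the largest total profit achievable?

119

Sort by profit descending; place each in the latest free slot ≤ its deadline.
By profit: D(d1,62), B(d1,58), E(d2,57), A(d1,44), G(d2,33), C(d1,27), F(d2,21)
D→slot 1; B skipped; E→slot 2; A skipped; G skipped; C skipped; F skipped.
Profit = 62 + 57 = 119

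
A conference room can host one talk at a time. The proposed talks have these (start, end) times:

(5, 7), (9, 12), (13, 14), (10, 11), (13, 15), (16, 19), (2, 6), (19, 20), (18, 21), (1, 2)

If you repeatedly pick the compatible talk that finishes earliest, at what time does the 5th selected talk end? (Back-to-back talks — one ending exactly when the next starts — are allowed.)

Greedy by earliest finish: after sorting by end time, pick each interval compatible with the last pick.
By end time: (1,2), (2,6), (5,7), (10,11), (9,12), (13,14), (13,15), (16,19), (19,20), (18,21).
Pick (1,2); next start ≥ 2 → (2,6); next start ≥ 6 → (10,11); next start ≥ 11 → (13,14); next start ≥ 14 → (16,19); next start ≥ 19 → (19,20).
Selected: (1,2) (2,6) (10,11) (13,14) (16,19) (19,20)

19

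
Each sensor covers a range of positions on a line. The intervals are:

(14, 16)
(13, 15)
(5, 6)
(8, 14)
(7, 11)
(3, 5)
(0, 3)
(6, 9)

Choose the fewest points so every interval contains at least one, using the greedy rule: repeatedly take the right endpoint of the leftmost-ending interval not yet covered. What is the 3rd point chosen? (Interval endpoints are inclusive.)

11

By right end: [0,3]  [3,5]  [5,6]  [6,9]  [7,11]  [8,14]  [13,15]  [14,16]
[0,3] uncovered → point at 3; [5,6] uncovered → point at 6; [7,11] uncovered → point at 11; [13,15] uncovered → point at 15.
Points: 3, 6, 11, 15 (4 total).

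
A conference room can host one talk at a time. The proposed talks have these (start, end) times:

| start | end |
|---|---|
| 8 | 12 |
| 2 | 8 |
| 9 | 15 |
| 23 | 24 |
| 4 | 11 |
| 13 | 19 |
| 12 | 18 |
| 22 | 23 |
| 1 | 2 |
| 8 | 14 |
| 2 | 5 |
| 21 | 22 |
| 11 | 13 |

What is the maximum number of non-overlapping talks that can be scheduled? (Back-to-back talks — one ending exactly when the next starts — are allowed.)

Greedy by earliest finish: after sorting by end time, pick each interval compatible with the last pick.
Sorted by end: (1,2)  (2,5)  (2,8)  (4,11)  (8,12)  (11,13)  (8,14)  (9,15)  (12,18)  (13,19)  (21,22)  (22,23)  (23,24)
take (1,2); take (2,5); skip (2,8); take (8,12); skip (11,13); skip (8,14); take (12,18); take (21,22); take (22,23); take (23,24).
Selected 7 talks.

7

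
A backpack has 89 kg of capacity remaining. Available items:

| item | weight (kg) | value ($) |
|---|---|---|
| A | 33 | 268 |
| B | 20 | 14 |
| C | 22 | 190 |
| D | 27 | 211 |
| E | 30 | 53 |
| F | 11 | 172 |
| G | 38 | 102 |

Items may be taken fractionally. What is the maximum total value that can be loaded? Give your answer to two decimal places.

809.74

Order: F (172/11=15.64) > C (190/22=8.64) > A (268/33=8.12) > D (211/27=7.81) > G (102/38=2.68) > E (53/30=1.77) > B (14/20=0.70)
Fill: take F (11 @ 172) → take C (22 @ 190) → take A (33 @ 268) → take 23/27 of D → 179.74; 89/89 used.
Total value = 809.74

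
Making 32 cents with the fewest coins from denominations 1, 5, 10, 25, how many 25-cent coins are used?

1

Use the largest denomination that fits, subtract, and repeat.
32 − 1×25→7 − 1×5→2 − 2×1→0
Count of 25: 1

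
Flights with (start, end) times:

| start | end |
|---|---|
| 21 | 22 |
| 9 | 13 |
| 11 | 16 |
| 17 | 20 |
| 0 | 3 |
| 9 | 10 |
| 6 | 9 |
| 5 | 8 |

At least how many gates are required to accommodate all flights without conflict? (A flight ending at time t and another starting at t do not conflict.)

Count concurrent intervals with a sweep; the peak is the room count.
Events (time:±→running): 0:+→1 3:-→0 5:+→1 6:+→2 … peak 2.

2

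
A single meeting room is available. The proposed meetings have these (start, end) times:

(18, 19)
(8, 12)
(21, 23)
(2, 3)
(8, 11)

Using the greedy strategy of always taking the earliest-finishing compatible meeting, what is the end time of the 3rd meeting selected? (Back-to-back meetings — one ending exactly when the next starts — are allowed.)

19

By end time: (2,3), (8,11), (8,12), (18,19), (21,23).
Pick (2,3); next start ≥ 3 → (8,11); next start ≥ 11 → (18,19); next start ≥ 19 → (21,23).
Selected: (2,3) (8,11) (18,19) (21,23)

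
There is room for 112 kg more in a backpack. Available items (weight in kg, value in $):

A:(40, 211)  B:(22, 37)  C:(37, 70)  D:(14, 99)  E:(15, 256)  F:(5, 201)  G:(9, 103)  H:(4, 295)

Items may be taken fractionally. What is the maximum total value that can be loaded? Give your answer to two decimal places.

Ratios (sorted): H 73.75, F 40.20, E 17.07, G 11.44, D 7.07, A 5.28, C 1.89, B 1.68
take H (4 @ 295); take F (5 @ 201); take E (15 @ 256); take G (9 @ 103); take D (14 @ 99); take A (40 @ 211); take 25/37 of C → 47.30. Capacity used 112/112.
Total value = 1212.30

1212.30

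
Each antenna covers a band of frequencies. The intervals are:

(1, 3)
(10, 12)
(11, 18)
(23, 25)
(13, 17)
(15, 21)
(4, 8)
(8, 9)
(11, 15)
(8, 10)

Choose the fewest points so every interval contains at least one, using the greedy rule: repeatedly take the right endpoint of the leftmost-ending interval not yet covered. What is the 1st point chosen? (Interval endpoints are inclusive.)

Sorted: [1,3] [4,8] [8,9] [8,10] [10,12] [11,15] [13,17] [11,18] [15,21] [23,25]
{[1,3]} hit by 3; {[4,8],[8,9],[8,10]} hit by 8; {[10,12],[11,15]} hit by 12; {[13,17],[11,18],[15,21]} hit by 17; {[23,25]} hit by 25.
Points: 3, 8, 12, 17, 25 (5 total).

3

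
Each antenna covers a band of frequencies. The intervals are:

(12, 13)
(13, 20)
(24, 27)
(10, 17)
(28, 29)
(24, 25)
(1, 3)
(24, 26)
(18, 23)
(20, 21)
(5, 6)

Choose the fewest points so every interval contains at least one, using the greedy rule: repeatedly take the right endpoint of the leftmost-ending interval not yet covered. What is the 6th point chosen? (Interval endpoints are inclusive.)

Process intervals by earliest right end; each time one isn't hit yet, stab at its right endpoint.
Sorted: [1,3] [5,6] [12,13] [10,17] [13,20] [20,21] [18,23] [24,25] [24,26] [24,27] [28,29]
{[1,3]} hit by 3; {[5,6]} hit by 6; {[12,13],[10,17],[13,20]} hit by 13; {[20,21],[18,23]} hit by 21; {[24,25],[24,26],[24,27]} hit by 25; {[28,29]} hit by 29.
Points: 3, 6, 13, 21, 25, 29 (6 total).

29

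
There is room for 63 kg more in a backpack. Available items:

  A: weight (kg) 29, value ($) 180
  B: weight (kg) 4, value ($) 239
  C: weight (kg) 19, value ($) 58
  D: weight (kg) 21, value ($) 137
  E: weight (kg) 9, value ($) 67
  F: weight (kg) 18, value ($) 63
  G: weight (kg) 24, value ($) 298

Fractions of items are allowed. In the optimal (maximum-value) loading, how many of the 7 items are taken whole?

4

Sort by value per unit weight and fill in that order.
Ratios (sorted): B 59.75, G 12.42, E 7.44, D 6.52, A 6.21, F 3.50, C 3.05
take B (4 @ 239); take G (24 @ 298); take E (9 @ 67); take D (21 @ 137); take 5/29 of A → 31.03. Capacity used 63/63.
4 item(s) taken whole; one partial (take 5/29 of A).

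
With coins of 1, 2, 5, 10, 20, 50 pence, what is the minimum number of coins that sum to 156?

5

Use the largest denomination that fits, subtract, and repeat.
156 = 3×50 + 1×5 + 1×1
Total coins = 3 + 1 + 1 = 5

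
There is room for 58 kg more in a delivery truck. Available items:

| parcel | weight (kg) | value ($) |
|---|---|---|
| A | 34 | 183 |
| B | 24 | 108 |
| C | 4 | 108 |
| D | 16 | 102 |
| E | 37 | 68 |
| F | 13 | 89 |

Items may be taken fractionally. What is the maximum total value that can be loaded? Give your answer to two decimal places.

Order: C (108/4=27.00) > F (89/13=6.85) > D (102/16=6.38) > A (183/34=5.38) > B (108/24=4.50) > E (68/37=1.84)
Fill: take C (4 @ 108) → take F (13 @ 89) → take D (16 @ 102) → take 25/34 of A → 134.56; 58/58 used.
Total value = 433.56

433.56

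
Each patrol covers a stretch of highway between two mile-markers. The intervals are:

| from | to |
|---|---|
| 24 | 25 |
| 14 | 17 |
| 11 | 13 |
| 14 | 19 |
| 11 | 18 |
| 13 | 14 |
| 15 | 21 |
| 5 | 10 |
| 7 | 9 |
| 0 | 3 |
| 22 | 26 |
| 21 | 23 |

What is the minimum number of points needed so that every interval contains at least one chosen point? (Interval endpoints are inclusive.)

Process intervals by earliest right end; each time one isn't hit yet, stab at its right endpoint.
By right end: [0,3]  [7,9]  [5,10]  [11,13]  [13,14]  [14,17]  [11,18]  [14,19]  [15,21]  [21,23]  [24,25]  [22,26]
[0,3] uncovered → point at 3; [7,9] uncovered → point at 9; [11,13] uncovered → point at 13; [14,17] uncovered → point at 17; [21,23] uncovered → point at 23; [24,25] uncovered → point at 25.
Points: 3, 9, 13, 17, 23, 25 (6 total).

6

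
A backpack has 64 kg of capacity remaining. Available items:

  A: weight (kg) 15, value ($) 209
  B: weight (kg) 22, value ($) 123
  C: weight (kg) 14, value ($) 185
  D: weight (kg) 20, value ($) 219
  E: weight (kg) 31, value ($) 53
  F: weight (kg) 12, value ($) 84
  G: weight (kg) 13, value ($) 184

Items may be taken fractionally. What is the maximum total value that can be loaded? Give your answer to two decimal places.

811.00

Sort by value per unit weight and fill in that order.
Ratios (sorted): G 14.15, A 13.93, C 13.21, D 10.95, F 7.00, B 5.59, E 1.71
take G (13 @ 184); take A (15 @ 209); take C (14 @ 185); take D (20 @ 219); take 2/12 of F → 14.00. Capacity used 64/64.
Total value = 811.00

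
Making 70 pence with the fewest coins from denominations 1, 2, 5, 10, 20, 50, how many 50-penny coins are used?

70 − 1×50→20 − 1×20→0
Count of 50: 1

1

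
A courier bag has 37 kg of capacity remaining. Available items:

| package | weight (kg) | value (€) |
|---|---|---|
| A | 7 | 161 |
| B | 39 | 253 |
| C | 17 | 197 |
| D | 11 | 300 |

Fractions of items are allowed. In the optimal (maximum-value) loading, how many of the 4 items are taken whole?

Greedy by value/weight ratio, highest first.
Order: D (300/11=27.27) > A (161/7=23.00) > C (197/17=11.59) > B (253/39=6.49)
Fill: take D (11 @ 300) → take A (7 @ 161) → take C (17 @ 197) → take 2/39 of B → 12.97; 37/37 used.
3 item(s) taken whole; one partial (take 2/39 of B).

3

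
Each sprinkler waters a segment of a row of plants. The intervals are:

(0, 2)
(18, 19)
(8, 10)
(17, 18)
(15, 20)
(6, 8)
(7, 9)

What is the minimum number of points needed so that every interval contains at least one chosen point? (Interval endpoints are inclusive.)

3

By right end: [0,2]  [6,8]  [7,9]  [8,10]  [17,18]  [18,19]  [15,20]
[0,2] uncovered → point at 2; [6,8] uncovered → point at 8; [17,18] uncovered → point at 18.
Points: 2, 8, 18 (3 total).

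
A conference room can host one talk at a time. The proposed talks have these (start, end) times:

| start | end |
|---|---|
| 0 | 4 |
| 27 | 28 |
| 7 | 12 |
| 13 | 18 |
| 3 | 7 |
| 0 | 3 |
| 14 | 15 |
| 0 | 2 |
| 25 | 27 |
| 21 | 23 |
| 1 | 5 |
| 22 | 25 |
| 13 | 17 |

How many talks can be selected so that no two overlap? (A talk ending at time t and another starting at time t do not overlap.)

Sorted by end: (0,2)  (0,3)  (0,4)  (1,5)  (3,7)  (7,12)  (14,15)  (13,17)  (13,18)  (21,23)  (22,25)  (25,27)  (27,28)
take (0,2); skip (1,5); take (3,7); take (7,12); take (14,15); skip (13,17); take (21,23); take (25,27); take (27,28).
Selected 7 talks.

7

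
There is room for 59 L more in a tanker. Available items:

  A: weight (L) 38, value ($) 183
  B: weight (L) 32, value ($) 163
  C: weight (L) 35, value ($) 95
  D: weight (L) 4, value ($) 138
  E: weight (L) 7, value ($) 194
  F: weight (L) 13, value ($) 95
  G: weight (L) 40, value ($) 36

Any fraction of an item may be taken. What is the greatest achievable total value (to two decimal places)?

Sort by value per unit weight and fill in that order.
Ratios (sorted): D 34.50, E 27.71, F 7.31, B 5.09, A 4.82, C 2.71, G 0.90
take D (4 @ 138); take E (7 @ 194); take F (13 @ 95); take B (32 @ 163); take 3/38 of A → 14.45. Capacity used 59/59.
Total value = 604.45

604.45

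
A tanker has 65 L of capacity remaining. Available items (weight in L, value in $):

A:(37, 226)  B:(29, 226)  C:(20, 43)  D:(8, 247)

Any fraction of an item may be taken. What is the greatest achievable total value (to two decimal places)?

Order: D (247/8=30.88) > B (226/29=7.79) > A (226/37=6.11) > C (43/20=2.15)
Fill: take D (8 @ 247) → take B (29 @ 226) → take 28/37 of A → 171.03; 65/65 used.
Total value = 644.03

644.03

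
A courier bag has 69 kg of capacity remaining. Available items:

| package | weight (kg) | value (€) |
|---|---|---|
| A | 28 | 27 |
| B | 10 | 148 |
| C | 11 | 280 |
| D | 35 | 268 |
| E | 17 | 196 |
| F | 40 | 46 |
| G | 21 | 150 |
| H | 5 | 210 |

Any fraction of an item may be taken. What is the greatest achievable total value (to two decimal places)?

1033.09

Ratios (sorted): H 42.00, C 25.45, B 14.80, E 11.53, D 7.66, G 7.14, F 1.15, A 0.96
take H (5 @ 210); take C (11 @ 280); take B (10 @ 148); take E (17 @ 196); take 26/35 of D → 199.09. Capacity used 69/69.
Total value = 1033.09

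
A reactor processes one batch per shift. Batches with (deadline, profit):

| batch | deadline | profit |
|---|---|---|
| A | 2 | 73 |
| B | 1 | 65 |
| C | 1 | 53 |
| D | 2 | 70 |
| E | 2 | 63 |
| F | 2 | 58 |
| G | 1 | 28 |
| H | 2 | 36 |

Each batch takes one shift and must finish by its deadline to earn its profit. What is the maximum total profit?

143

Take jobs in profit order; each goes to the latest open slot no later than its deadline.
By profit: A(d2,73), D(d2,70), B(d1,65), E(d2,63), F(d2,58), C(d1,53), H(d2,36), G(d1,28)
A→slot 2; D→slot 1; B skipped; E skipped; F skipped; C skipped; H skipped; G skipped.
Profit = 70 + 73 = 143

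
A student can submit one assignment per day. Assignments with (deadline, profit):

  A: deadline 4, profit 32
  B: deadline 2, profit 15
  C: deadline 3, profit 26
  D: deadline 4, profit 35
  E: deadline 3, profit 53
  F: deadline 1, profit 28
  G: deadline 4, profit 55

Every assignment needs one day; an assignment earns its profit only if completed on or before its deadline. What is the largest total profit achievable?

Profit order: G=55 E=53 D=35 A=32 F=28 C=26 B=15
Assign: G→slot 4, E→slot 3, D→slot 2, A→slot 1, F skipped, C skipped, B skipped.
Slots: [1:A] [2:D] [3:E] [4:G]
Profit = 32 + 35 + 53 + 55 = 175

175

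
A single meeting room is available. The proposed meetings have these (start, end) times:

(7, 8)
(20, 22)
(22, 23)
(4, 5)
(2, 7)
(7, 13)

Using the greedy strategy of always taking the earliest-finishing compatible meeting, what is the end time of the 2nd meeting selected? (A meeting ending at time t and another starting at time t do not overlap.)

Sort by end time and greedily take each interval whose start is ≥ the last chosen end.
Sorted by end: (4,5)  (2,7)  (7,8)  (7,13)  (20,22)  (22,23)
take (4,5); skip (2,7); take (7,8); skip (7,13); take (20,22); take (22,23).
Selected: (4,5) (7,8) (20,22) (22,23)

8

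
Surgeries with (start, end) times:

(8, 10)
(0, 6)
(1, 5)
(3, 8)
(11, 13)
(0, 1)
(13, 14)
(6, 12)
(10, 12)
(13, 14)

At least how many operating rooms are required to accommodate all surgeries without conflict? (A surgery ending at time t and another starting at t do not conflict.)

3

The answer is the maximum number of intervals overlapping at any instant.
starts: [0, 0, 1, 3, 6, 8, 10, 11, 13, 13]
ends:   [1, 5, 6, 8, 10, 12, 12, 13, 14, 14]
s0→1 s0→2 e1→1 s1→2 s3→3  — peak 3.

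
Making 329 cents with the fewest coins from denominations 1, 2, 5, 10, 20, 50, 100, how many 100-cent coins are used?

3

329 = 3×100 + 1×20 + 1×5 + 2×2
Count of 100: 3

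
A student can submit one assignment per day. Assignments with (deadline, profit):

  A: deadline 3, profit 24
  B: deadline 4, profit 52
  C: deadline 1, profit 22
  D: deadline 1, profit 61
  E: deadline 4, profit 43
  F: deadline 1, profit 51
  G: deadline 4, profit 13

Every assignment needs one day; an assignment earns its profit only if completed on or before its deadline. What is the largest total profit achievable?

Sort by profit descending; place each in the latest free slot ≤ its deadline.
By profit: D(d1,61), B(d4,52), F(d1,51), E(d4,43), A(d3,24), C(d1,22), G(d4,13)
D→slot 1; B→slot 4; F skipped; E→slot 3; A→slot 2; C skipped; G skipped.
Profit = 61 + 24 + 43 + 52 = 180

180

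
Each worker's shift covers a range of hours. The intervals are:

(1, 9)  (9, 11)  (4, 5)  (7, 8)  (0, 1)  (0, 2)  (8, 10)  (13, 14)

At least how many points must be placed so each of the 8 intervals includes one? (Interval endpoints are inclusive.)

5

Sort by right endpoint; whenever an interval is uncovered, place a point at its right end.
By right end: [0,1]  [0,2]  [4,5]  [7,8]  [1,9]  [8,10]  [9,11]  [13,14]
[0,1] uncovered → point at 1; [4,5] uncovered → point at 5; [7,8] uncovered → point at 8; [9,11] uncovered → point at 11; [13,14] uncovered → point at 14.
Points: 1, 5, 8, 11, 14 (5 total).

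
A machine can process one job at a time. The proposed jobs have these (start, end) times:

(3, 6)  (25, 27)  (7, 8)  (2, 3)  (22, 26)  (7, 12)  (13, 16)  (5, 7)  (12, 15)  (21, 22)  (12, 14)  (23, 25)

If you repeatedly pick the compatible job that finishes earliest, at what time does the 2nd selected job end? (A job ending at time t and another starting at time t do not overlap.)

Sorted by end: (2,3)  (3,6)  (5,7)  (7,8)  (7,12)  (12,14)  (12,15)  (13,16)  (21,22)  (23,25)  (22,26)  (25,27)
take (2,3); take (3,6); take (7,8); take (12,14); take (21,22); take (23,25); skip (22,26); take (25,27).
Selected: (2,3) (3,6) (7,8) (12,14) (21,22) (23,25) (25,27)

6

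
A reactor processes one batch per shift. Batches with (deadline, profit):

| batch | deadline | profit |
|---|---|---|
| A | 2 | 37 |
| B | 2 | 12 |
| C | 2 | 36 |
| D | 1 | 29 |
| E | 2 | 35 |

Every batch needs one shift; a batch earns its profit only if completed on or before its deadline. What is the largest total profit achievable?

Profit order: A=37 C=36 E=35 D=29 B=12
Assign: A→slot 2, C→slot 1, E skipped, D skipped, B skipped.
Slots: [1:C] [2:A]
Profit = 36 + 37 = 73

73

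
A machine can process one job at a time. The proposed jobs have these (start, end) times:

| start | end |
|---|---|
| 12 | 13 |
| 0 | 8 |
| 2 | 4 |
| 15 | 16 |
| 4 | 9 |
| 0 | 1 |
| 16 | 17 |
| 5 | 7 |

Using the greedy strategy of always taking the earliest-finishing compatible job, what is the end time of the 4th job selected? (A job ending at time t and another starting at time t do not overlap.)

Sort by end time and greedily take each interval whose start is ≥ the last chosen end.
By end time: (0,1), (2,4), (5,7), (0,8), (4,9), (12,13), (15,16), (16,17).
Pick (0,1); next start ≥ 1 → (2,4); next start ≥ 4 → (5,7); next start ≥ 7 → (12,13); next start ≥ 13 → (15,16); next start ≥ 16 → (16,17).
Selected: (0,1) (2,4) (5,7) (12,13) (15,16) (16,17)

13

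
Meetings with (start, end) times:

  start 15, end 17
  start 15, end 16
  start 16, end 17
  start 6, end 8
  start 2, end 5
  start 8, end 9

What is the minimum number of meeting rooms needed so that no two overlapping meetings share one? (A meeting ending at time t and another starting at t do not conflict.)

2

Events (time:±→running): 2:+→1 5:-→0 6:+→1 8:-→0 8:+→1 9:-→0 15:+→1 15:+→2 … peak 2.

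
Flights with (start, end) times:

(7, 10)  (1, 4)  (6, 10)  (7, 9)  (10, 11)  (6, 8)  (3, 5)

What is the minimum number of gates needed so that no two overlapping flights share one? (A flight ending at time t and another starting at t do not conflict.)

The answer is the maximum number of intervals overlapping at any instant.
Events (time:±→running): 1:+→1 3:+→2 4:-→1 5:-→0 6:+→1 6:+→2 7:+→3 7:+→4 … peak 4.

4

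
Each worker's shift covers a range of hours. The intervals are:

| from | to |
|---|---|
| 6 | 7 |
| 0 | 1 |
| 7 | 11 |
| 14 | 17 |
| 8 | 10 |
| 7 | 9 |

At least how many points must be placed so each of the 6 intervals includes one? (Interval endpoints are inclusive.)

By right end: [0,1]  [6,7]  [7,9]  [8,10]  [7,11]  [14,17]
[0,1] uncovered → point at 1; [6,7] uncovered → point at 7; [8,10] uncovered → point at 10; [14,17] uncovered → point at 17.
Points: 1, 7, 10, 17 (4 total).

4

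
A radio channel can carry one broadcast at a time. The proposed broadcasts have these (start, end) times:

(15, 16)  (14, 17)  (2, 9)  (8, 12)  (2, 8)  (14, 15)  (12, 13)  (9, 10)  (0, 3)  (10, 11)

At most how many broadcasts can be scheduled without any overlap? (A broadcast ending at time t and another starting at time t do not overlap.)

Order by finish time; keep every interval that doesn't clash with the previous kept one.
Sorted by end: (0,3)  (2,8)  (2,9)  (9,10)  (10,11)  (8,12)  (12,13)  (14,15)  (15,16)  (14,17)
take (0,3); skip (2,9); take (9,10); take (10,11); take (12,13); take (14,15); take (15,16); skip (14,17).
Selected 6 broadcasts.

6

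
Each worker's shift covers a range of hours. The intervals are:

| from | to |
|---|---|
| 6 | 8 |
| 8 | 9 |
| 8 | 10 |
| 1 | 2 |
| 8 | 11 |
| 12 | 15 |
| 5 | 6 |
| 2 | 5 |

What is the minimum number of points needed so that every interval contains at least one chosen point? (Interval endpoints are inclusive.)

By right end: [1,2]  [2,5]  [5,6]  [6,8]  [8,9]  [8,10]  [8,11]  [12,15]
[1,2] uncovered → point at 2; [5,6] uncovered → point at 6; [8,9] uncovered → point at 9; [12,15] uncovered → point at 15.
Points: 2, 6, 9, 15 (4 total).

4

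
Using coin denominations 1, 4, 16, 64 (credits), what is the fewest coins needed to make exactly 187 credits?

10

187 − 2×64→59 − 3×16→11 − 2×4→3 − 3×1→0
Total coins = 2 + 3 + 2 + 3 = 10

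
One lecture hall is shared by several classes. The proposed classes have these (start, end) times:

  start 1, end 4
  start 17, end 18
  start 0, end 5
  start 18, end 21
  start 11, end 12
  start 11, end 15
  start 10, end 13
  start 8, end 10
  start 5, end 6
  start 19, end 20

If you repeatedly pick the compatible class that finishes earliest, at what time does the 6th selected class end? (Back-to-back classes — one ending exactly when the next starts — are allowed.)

Sort by end time and greedily take each interval whose start is ≥ the last chosen end.
Sorted by end: (1,4)  (0,5)  (5,6)  (8,10)  (11,12)  (10,13)  (11,15)  (17,18)  (19,20)  (18,21)
take (1,4); skip (0,5); take (5,6); take (8,10); take (11,12); skip (10,13); skip (11,15); take (17,18); take (19,20); skip (18,21).
Selected: (1,4) (5,6) (8,10) (11,12) (17,18) (19,20)

20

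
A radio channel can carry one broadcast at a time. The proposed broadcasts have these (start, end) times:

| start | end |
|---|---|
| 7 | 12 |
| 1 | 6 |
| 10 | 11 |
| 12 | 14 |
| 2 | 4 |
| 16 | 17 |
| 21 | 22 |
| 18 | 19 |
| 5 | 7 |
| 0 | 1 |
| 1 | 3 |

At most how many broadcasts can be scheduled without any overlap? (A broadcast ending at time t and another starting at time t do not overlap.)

By end time: (0,1), (1,3), (2,4), (1,6), (5,7), (10,11), (7,12), (12,14), (16,17), (18,19), (21,22).
Pick (0,1); next start ≥ 1 → (1,3); next start ≥ 3 → (5,7); next start ≥ 7 → (10,11); next start ≥ 11 → (12,14); next start ≥ 14 → (16,17); next start ≥ 17 → (18,19); next start ≥ 19 → (21,22).
Selected 8 broadcasts.

8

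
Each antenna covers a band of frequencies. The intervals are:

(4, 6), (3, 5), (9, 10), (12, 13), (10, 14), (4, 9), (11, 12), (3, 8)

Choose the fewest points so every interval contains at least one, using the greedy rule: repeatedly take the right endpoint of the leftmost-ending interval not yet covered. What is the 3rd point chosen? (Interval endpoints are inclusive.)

Process intervals by earliest right end; each time one isn't hit yet, stab at its right endpoint.
Sorted: [3,5] [4,6] [3,8] [4,9] [9,10] [11,12] [12,13] [10,14]
{[3,5],[4,6],[3,8],[4,9]} hit by 5; {[9,10]} hit by 10; {[11,12],[12,13],[10,14]} hit by 12.
Points: 5, 10, 12 (3 total).

12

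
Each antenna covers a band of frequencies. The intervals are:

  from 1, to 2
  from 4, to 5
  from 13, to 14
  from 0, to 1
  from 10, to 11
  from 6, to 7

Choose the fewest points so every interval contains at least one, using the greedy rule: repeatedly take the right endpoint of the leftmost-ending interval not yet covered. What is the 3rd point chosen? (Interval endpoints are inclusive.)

7

By right end: [0,1]  [1,2]  [4,5]  [6,7]  [10,11]  [13,14]
[0,1] uncovered → point at 1; [4,5] uncovered → point at 5; [6,7] uncovered → point at 7; [10,11] uncovered → point at 11; [13,14] uncovered → point at 14.
Points: 1, 5, 7, 11, 14 (5 total).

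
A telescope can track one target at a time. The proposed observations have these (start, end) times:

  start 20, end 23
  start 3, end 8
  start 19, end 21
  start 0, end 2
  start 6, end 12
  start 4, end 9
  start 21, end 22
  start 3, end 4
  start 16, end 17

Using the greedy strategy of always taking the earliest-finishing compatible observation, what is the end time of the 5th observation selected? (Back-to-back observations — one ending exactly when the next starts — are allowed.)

Sorted by end: (0,2)  (3,4)  (3,8)  (4,9)  (6,12)  (16,17)  (19,21)  (21,22)  (20,23)
take (0,2); take (3,4); take (4,9); take (16,17); take (19,21); take (21,22).
Selected: (0,2) (3,4) (4,9) (16,17) (19,21) (21,22)

21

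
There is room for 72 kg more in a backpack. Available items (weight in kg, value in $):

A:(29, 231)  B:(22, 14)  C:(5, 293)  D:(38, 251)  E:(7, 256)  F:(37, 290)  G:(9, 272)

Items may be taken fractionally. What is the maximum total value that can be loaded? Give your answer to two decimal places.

1224.43

Order: C (293/5=58.60) > E (256/7=36.57) > G (272/9=30.22) > A (231/29=7.97) > F (290/37=7.84) > D (251/38=6.61) > B (14/22=0.64)
Fill: take C (5 @ 293) → take E (7 @ 256) → take G (9 @ 272) → take A (29 @ 231) → take 22/37 of F → 172.43; 72/72 used.
Total value = 1224.43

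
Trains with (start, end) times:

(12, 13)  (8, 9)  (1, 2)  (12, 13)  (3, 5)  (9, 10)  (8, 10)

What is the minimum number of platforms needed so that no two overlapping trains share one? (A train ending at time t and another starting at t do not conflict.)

2

Events (time:±→running): 1:+→1 2:-→0 3:+→1 5:-→0 8:+→1 8:+→2 … peak 2.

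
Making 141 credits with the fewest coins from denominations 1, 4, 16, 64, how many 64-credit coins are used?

2

141 = 2×64 + 3×4 + 1×1
Count of 64: 2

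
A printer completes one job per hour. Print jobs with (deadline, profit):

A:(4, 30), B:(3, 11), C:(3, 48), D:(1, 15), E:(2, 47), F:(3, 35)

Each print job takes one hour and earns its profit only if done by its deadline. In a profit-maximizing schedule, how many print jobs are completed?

4

Take jobs in profit order; each goes to the latest open slot no later than its deadline.
Profit order: C=48 E=47 F=35 A=30 D=15 B=11
Assign: C→slot 3, E→slot 2, F→slot 1, A→slot 4, D skipped, B skipped.
Slots: [1:F] [2:E] [3:C] [4:A]
4 of 6 scheduled.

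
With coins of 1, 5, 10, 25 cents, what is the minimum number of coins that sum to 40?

Use the largest denomination that fits, subtract, and repeat.
40 − 1×25→15 − 1×10→5 − 1×5→0
Total coins = 1 + 1 + 1 = 3

3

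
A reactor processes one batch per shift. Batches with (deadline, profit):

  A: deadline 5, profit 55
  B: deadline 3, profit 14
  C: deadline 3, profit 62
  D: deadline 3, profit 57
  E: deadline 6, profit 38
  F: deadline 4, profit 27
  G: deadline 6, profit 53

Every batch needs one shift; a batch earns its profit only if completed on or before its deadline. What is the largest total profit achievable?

Profit order: C=62 D=57 A=55 G=53 E=38 F=27 B=14
Assign: C→slot 3, D→slot 2, A→slot 5, G→slot 6, E→slot 4, F→slot 1, B skipped.
Slots: [1:F] [2:D] [3:C] [4:E] [5:A] [6:G]
Profit = 27 + 57 + 62 + 38 + 55 + 53 = 292

292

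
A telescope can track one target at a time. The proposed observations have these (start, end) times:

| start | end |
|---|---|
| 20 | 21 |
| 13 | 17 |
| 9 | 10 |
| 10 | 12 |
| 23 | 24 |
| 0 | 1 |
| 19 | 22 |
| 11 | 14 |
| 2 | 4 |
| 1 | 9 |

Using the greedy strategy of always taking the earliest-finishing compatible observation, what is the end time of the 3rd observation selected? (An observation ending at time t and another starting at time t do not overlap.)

By end time: (0,1), (2,4), (1,9), (9,10), (10,12), (11,14), (13,17), (20,21), (19,22), (23,24).
Pick (0,1); next start ≥ 1 → (2,4); next start ≥ 4 → (9,10); next start ≥ 10 → (10,12); next start ≥ 12 → (13,17); next start ≥ 17 → (20,21); next start ≥ 21 → (23,24).
Selected: (0,1) (2,4) (9,10) (10,12) (13,17) (20,21) (23,24)

10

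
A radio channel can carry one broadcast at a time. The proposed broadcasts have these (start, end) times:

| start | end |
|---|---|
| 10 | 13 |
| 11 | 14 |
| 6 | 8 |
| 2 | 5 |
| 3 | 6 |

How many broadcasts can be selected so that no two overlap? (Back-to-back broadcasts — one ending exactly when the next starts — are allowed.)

3

Greedy by earliest finish: after sorting by end time, pick each interval compatible with the last pick.
By end time: (2,5), (3,6), (6,8), (10,13), (11,14).
Pick (2,5); next start ≥ 5 → (6,8); next start ≥ 8 → (10,13).
Selected 3 broadcasts.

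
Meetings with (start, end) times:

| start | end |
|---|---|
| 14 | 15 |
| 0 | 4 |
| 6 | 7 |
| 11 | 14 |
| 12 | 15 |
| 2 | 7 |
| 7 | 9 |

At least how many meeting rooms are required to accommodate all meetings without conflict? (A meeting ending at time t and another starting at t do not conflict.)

Events (time:±→running): 0:+→1 2:+→2 … peak 2.

2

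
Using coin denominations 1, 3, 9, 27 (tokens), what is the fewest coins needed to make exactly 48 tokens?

Use the largest denomination that fits, subtract, and repeat.
48 − 1×27→21 − 2×9→3 − 1×3→0
Total coins = 1 + 2 + 1 = 4

4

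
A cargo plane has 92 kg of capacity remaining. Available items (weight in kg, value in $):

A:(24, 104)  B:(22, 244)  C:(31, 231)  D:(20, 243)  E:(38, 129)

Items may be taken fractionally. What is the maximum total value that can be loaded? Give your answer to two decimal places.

800.33

Greedy by value/weight ratio, highest first.
Order: D (243/20=12.15) > B (244/22=11.09) > C (231/31=7.45) > A (104/24=4.33) > E (129/38=3.39)
Fill: take D (20 @ 243) → take B (22 @ 244) → take C (31 @ 231) → take 19/24 of A → 82.33; 92/92 used.
Total value = 800.33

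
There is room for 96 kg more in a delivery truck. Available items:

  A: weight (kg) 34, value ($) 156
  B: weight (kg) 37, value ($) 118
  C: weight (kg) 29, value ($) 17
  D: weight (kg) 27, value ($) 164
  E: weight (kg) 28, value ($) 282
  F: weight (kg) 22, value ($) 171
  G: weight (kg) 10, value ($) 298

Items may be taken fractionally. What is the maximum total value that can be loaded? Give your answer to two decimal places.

Greedy by value/weight ratio, highest first.
Ratios (sorted): G 29.80, E 10.07, F 7.77, D 6.07, A 4.59, B 3.19, C 0.59
take G (10 @ 298); take E (28 @ 282); take F (22 @ 171); take D (27 @ 164); take 9/34 of A → 41.29. Capacity used 96/96.
Total value = 956.29

956.29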